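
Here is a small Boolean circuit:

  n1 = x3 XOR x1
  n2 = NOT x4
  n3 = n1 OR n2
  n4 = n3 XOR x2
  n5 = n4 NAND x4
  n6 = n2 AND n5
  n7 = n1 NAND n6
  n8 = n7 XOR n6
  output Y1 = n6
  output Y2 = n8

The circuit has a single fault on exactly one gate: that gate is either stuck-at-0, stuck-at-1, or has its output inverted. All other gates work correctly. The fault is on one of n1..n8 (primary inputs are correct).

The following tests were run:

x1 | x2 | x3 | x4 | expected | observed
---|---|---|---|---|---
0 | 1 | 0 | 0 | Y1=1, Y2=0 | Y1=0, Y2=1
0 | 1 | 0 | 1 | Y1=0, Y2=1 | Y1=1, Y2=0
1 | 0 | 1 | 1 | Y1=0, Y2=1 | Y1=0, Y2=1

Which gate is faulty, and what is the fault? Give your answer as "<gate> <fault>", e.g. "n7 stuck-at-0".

n2 inverted output

Fault-free values for test 1 (x1=0, x2=1, x3=0, x4=0): n1=0, n2=1, n3=1, n4=0, n5=1, n6=1, n7=1, n8=0, giving Y1=1, Y2=0. Observed Y1=0, Y2=1.
Test 1: faults giving observed Y1=0, Y2=1 are {n2 stuck-at-0, n2 inverted output, n5 stuck-at-0, n5 inverted output, n6 stuck-at-0, n6 inverted output}.
Test 2 (x1=0, x2=1, x3=0, x4=1): fault-free n1=0, n2=0, n3=0, n4=1, n5=0, n6=0, n7=1, n8=1 → Y1=0, Y2=1; observed Y1=1, Y2=0. Eliminates n2 stuck-at-0, n5 stuck-at-0, n5 inverted output, n6 stuck-at-0.
Test 3 (x1=1, x2=0, x3=1, x4=1): fault-free n1=0, n2=0, n3=0, n4=0, n5=1, n6=0, n7=1, n8=1 → Y1=0, Y2=1; observed Y1=0, Y2=1. Eliminates n6 inverted output.
Only n2 inverted output is consistent with every test.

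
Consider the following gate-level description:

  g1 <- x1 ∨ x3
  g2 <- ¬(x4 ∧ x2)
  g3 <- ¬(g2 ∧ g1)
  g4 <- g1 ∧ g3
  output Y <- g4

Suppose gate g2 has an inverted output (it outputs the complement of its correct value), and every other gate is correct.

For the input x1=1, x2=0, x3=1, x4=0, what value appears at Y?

1

Propagate with g2 forced: g1=1, g2=0 [inverted output], g3=1, g4=1.
So Y = 1. (Without the fault it would be 0.)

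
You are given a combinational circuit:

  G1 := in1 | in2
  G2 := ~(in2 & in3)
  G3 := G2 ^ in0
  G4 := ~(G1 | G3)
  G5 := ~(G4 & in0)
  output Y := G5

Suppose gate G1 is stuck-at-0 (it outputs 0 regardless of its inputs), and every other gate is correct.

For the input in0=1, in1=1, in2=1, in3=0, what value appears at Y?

Propagate with G1 forced: G1=0 [stuck-at-0], G2=1, G3=0, G4=1, G5=0.
So Y = 0. (Without the fault it would be 1.)

0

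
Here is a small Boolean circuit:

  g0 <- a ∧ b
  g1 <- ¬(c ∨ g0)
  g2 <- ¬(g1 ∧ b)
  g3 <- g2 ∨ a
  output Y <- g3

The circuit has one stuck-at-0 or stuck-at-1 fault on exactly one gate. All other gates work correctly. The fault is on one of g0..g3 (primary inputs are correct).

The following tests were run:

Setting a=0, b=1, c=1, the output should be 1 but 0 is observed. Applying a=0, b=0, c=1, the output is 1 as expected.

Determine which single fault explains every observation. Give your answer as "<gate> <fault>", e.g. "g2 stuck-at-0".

g1 stuck-at-1

Fault-free values for test 1 (a=0, b=1, c=1): g0=0, g1=0, g2=1, g3=1, giving Y=1. Observed 0.
Test 1: faults giving observed 0 are {g1 stuck-at-1, g2 stuck-at-0, g3 stuck-at-0}.
Test 2 (a=0, b=0, c=1): fault-free g0=0, g1=0, g2=1, g3=1 → 1; observed 1. Eliminates g2 stuck-at-0, g3 stuck-at-0.
Only g1 stuck-at-1 is consistent with every test.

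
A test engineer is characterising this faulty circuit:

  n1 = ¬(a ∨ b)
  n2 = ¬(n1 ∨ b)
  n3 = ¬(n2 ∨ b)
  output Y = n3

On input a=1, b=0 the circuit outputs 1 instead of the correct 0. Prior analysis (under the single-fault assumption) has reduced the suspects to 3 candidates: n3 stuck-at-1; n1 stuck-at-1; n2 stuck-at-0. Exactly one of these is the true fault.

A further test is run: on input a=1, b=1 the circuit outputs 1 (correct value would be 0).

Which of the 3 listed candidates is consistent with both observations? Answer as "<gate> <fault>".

n3 stuck-at-1

Evaluate each candidate on input a=1, b=1:
  n3 stuck-at-1: n1=0, n2=0, n3=1 [stuck-at-1] → 1 — matches
  n1 stuck-at-1: n1=1 [stuck-at-1], n2=0, n3=0 → 0 — eliminated
  n2 stuck-at-0: n1=0, n2=0 [stuck-at-0], n3=0 → 0 — eliminated
Only n3 stuck-at-1 reproduces the observed 1.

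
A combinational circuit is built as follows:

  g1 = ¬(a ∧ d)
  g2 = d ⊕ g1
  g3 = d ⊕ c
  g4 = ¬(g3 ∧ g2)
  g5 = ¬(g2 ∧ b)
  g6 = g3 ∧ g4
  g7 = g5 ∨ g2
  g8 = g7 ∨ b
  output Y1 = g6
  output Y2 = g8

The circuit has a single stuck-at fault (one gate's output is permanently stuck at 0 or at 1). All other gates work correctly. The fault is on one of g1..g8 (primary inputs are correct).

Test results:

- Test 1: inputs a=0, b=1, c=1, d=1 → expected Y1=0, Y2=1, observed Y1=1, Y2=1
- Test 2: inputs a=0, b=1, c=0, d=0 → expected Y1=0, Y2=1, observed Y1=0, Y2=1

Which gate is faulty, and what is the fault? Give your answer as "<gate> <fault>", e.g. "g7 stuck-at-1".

g3 stuck-at-1

Fault-free values for test 1 (a=0, b=1, c=1, d=1): g1=1, g2=0, g3=0, g4=1, g5=1, g6=0, g7=1, g8=1, giving Y1=0, Y2=1. Observed Y1=1, Y2=1.
Test 1: faults giving observed Y1=1, Y2=1 are {g3 stuck-at-1, g6 stuck-at-1}.
Test 2 (a=0, b=1, c=0, d=0): fault-free g1=1, g2=1, g3=0, g4=1, g5=0, g6=0, g7=1, g8=1 → Y1=0, Y2=1; observed Y1=0, Y2=1. Eliminates g6 stuck-at-1.
Only g3 stuck-at-1 is consistent with every test.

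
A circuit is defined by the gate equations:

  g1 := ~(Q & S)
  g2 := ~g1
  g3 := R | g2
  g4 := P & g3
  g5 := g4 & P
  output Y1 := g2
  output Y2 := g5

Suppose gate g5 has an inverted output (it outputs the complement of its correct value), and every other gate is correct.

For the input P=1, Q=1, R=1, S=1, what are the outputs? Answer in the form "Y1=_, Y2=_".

Y1=1, Y2=0

Propagate with g5 forced: g1=0, g2=1, g3=1, g4=1, g5=0 [inverted output].
So the outputs are Y1=1, Y2=0. (Without the fault they would be Y1=1, Y2=1.)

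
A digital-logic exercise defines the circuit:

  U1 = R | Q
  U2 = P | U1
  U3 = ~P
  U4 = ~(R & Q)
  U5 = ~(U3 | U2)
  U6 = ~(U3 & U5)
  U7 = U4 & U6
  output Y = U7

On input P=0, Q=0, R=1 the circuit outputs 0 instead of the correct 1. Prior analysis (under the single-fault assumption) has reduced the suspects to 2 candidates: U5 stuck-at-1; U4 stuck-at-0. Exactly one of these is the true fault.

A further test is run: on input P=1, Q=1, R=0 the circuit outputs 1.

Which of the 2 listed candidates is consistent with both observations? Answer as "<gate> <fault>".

Evaluate each candidate on input P=1, Q=1, R=0:
  U5 stuck-at-1: U1=1, U2=1, U3=0, U4=1, U5=1 [stuck-at-1], U6=1, U7=1 → 1 — matches
  U4 stuck-at-0: U1=1, U2=1, U3=0, U4=0 [stuck-at-0], U5=0, U6=1, U7=0 → 0 — eliminated
Only U5 stuck-at-1 reproduces the observed 1.

U5 stuck-at-1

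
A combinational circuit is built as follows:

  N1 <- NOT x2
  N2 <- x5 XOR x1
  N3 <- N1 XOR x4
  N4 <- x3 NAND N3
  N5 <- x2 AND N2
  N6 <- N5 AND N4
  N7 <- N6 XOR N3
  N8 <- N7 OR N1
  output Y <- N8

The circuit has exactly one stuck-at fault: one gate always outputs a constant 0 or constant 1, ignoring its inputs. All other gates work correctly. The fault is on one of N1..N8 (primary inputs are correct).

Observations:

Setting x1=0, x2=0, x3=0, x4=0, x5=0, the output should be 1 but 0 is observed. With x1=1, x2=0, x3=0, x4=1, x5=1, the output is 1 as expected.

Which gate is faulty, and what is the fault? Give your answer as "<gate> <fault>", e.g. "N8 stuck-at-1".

Fault-free values for test 1 (x1=0, x2=0, x3=0, x4=0, x5=0): N1=1, N2=0, N3=1, N4=1, N5=0, N6=0, N7=1, N8=1, giving Y=1. Observed 0.
Test 1: faults giving observed 0 are {N1 stuck-at-0, N8 stuck-at-0}.
Test 2 (x1=1, x2=0, x3=0, x4=1, x5=1): fault-free N1=1, N2=0, N3=0, N4=1, N5=0, N6=0, N7=0, N8=1 → 1; observed 1. Eliminates N8 stuck-at-0.
Only N1 stuck-at-0 is consistent with every test.

N1 stuck-at-0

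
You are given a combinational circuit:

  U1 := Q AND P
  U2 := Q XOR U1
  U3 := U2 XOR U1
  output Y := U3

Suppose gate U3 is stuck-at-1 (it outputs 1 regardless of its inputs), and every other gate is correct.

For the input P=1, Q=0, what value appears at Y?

1

Propagate with U3 forced: U1=0, U2=0, U3=1 [stuck-at-1].
So Y = 1. (Without the fault it would be 0.)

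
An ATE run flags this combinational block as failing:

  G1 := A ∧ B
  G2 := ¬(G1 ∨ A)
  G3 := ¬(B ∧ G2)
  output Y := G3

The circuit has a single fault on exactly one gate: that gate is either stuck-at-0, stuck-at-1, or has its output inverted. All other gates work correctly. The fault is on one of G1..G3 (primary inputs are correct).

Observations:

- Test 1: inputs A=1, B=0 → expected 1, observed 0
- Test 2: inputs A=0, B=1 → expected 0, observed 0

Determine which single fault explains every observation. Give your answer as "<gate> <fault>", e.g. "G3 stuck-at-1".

Fault-free values for test 1 (A=1, B=0): G1=0, G2=0, G3=1, giving Y=1. Observed 0.
Test 1: faults giving observed 0 are {G3 stuck-at-0, G3 inverted output}.
Test 2 (A=0, B=1): fault-free G1=0, G2=1, G3=0 → 0; observed 0. Eliminates G3 inverted output.
Only G3 stuck-at-0 is consistent with every test.

G3 stuck-at-0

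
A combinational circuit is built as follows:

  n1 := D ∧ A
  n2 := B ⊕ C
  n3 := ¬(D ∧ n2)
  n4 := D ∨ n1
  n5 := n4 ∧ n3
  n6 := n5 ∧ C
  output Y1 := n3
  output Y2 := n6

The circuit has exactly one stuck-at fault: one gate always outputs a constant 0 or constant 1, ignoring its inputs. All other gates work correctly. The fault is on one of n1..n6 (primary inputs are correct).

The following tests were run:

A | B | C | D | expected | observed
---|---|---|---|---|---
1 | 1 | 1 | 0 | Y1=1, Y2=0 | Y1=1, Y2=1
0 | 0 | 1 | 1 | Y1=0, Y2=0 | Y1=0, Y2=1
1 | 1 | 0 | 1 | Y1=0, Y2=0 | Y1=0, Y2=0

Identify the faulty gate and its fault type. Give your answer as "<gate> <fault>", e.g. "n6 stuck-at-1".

n5 stuck-at-1

Fault-free values for test 1 (A=1, B=1, C=1, D=0): n1=0, n2=0, n3=1, n4=0, n5=0, n6=0, giving Y1=1, Y2=0. Observed Y1=1, Y2=1.
Test 1: faults giving observed Y1=1, Y2=1 are {n1 stuck-at-1, n4 stuck-at-1, n5 stuck-at-1, n6 stuck-at-1}.
Test 2 (A=0, B=0, C=1, D=1): fault-free n1=0, n2=1, n3=0, n4=1, n5=0, n6=0 → Y1=0, Y2=0; observed Y1=0, Y2=1. Eliminates n1 stuck-at-1, n4 stuck-at-1.
Test 3 (A=1, B=1, C=0, D=1): fault-free n1=1, n2=1, n3=0, n4=1, n5=0, n6=0 → Y1=0, Y2=0; observed Y1=0, Y2=0. Eliminates n6 stuck-at-1.
Only n5 stuck-at-1 is consistent with every test.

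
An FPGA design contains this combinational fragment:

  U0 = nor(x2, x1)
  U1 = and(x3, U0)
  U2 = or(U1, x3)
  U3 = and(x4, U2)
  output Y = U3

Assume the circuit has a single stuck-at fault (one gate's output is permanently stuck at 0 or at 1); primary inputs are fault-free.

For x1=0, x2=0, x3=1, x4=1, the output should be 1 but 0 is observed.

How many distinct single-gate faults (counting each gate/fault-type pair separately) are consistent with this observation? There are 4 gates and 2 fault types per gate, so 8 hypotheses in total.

2

Fault-free: U0=1, U1=1, U2=1, U3=1 → 1. Observed 0.
  U0 stuck-at-0: output 1 ✗
  U0 stuck-at-1: output 1 ✗
  U1 stuck-at-0: output 1 ✗
  U1 stuck-at-1: output 1 ✗
  U2 stuck-at-0: output 0 ✓
  U2 stuck-at-1: output 1 ✗
  U3 stuck-at-0: output 0 ✓
  U3 stuck-at-1: output 1 ✗
Consistent faults: {U2 stuck-at-0, U3 stuck-at-0} — 2 in all.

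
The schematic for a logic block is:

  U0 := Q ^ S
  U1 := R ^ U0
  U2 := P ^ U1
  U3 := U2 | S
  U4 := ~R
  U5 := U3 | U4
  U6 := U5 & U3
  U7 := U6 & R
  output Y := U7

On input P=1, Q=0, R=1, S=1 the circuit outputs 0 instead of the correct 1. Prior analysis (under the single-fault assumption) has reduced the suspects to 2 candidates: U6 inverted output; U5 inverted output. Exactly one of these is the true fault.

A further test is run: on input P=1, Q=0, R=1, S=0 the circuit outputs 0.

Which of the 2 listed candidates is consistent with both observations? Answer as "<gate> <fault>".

U5 inverted output

Evaluate each candidate on input P=1, Q=0, R=1, S=0:
  U6 inverted output: U0=0, U1=1, U2=0, U3=0, U4=0, U5=0, U6=1 [inverted output], U7=1 → 1 — eliminated
  U5 inverted output: U0=0, U1=1, U2=0, U3=0, U4=0, U5=1 [inverted output], U6=0, U7=0 → 0 — matches
Only U5 inverted output reproduces the observed 0.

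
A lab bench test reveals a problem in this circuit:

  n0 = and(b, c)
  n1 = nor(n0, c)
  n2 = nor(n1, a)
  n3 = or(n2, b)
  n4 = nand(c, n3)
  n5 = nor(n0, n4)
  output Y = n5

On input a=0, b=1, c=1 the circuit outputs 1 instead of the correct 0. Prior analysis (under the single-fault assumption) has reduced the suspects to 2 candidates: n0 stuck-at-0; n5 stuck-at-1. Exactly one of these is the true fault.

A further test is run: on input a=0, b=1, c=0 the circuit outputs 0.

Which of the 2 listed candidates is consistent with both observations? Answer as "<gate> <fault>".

Evaluate each candidate on input a=0, b=1, c=0:
  n0 stuck-at-0: n0=0 [stuck-at-0], n1=1, n2=0, n3=1, n4=1, n5=0 → 0 — matches
  n5 stuck-at-1: n0=0, n1=1, n2=0, n3=1, n4=1, n5=1 [stuck-at-1] → 1 — eliminated
Only n0 stuck-at-0 reproduces the observed 0.

n0 stuck-at-0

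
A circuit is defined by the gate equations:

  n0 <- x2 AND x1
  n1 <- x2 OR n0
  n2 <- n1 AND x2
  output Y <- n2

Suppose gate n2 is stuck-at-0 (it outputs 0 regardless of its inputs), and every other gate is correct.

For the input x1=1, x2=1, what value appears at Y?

0

Propagate with n2 forced: n0=1, n1=1, n2=0 [stuck-at-0].
So Y = 0. (Without the fault it would be 1.)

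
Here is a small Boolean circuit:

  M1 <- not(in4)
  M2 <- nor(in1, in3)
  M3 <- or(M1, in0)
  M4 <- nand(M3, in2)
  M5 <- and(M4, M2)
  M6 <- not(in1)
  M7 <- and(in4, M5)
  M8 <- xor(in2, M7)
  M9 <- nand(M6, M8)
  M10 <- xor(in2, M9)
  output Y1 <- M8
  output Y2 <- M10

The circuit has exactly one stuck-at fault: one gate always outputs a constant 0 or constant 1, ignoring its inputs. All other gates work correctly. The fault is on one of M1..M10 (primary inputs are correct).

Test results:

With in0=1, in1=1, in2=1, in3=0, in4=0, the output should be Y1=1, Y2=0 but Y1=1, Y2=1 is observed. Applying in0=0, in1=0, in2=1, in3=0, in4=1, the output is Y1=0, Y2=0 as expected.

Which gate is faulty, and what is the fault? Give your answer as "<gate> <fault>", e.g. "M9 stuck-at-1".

M6 stuck-at-1

Fault-free values for test 1 (in0=1, in1=1, in2=1, in3=0, in4=0): M1=1, M2=0, M3=1, M4=0, M5=0, M6=0, M7=0, M8=1, M9=1, M10=0, giving Y1=1, Y2=0. Observed Y1=1, Y2=1.
Test 1: faults giving observed Y1=1, Y2=1 are {M6 stuck-at-1, M9 stuck-at-0, M10 stuck-at-1}.
Test 2 (in0=0, in1=0, in2=1, in3=0, in4=1): fault-free M1=0, M2=1, M3=0, M4=1, M5=1, M6=1, M7=1, M8=0, M9=1, M10=0 → Y1=0, Y2=0; observed Y1=0, Y2=0. Eliminates M9 stuck-at-0, M10 stuck-at-1.
Only M6 stuck-at-1 is consistent with every test.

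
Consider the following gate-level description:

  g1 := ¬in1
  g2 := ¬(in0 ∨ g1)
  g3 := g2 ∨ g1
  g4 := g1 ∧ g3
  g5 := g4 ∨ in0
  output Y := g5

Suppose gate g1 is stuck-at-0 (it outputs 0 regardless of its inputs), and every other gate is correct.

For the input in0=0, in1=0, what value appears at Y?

Propagate with g1 forced: g1=0 [stuck-at-0], g2=1, g3=1, g4=0, g5=0.
So Y = 0. (Without the fault it would be 1.)

0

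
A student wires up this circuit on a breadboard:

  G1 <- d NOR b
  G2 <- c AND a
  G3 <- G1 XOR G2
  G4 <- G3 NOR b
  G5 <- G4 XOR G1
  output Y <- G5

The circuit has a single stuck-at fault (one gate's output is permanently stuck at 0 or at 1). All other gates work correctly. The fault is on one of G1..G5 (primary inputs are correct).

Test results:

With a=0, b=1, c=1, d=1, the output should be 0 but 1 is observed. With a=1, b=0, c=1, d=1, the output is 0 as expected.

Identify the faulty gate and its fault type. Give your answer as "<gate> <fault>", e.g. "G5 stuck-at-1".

Fault-free values for test 1 (a=0, b=1, c=1, d=1): G1=0, G2=0, G3=0, G4=0, G5=0, giving Y=0. Observed 1.
Test 1: faults giving observed 1 are {G1 stuck-at-1, G4 stuck-at-1, G5 stuck-at-1}.
Test 2 (a=1, b=0, c=1, d=1): fault-free G1=0, G2=1, G3=1, G4=0, G5=0 → 0; observed 0. Eliminates G4 stuck-at-1, G5 stuck-at-1.
Only G1 stuck-at-1 is consistent with every test.

G1 stuck-at-1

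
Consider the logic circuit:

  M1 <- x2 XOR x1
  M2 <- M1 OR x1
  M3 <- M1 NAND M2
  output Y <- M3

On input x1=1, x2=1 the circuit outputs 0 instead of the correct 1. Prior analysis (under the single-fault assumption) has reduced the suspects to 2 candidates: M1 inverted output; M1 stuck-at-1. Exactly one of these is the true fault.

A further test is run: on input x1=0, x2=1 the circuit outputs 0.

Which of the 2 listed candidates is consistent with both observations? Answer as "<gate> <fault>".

M1 stuck-at-1

Evaluate each candidate on input x1=0, x2=1:
  M1 inverted output: M1=0 [inverted output], M2=0, M3=1 → 1 — eliminated
  M1 stuck-at-1: M1=1 [stuck-at-1], M2=1, M3=0 → 0 — matches
Only M1 stuck-at-1 reproduces the observed 0.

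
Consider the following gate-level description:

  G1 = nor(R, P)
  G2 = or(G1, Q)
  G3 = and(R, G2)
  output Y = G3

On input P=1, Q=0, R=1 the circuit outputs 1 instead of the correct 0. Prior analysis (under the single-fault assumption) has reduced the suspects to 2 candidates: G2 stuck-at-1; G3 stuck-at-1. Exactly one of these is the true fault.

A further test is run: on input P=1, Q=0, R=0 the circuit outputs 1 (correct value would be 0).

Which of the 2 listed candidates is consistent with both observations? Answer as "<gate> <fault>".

G3 stuck-at-1

Evaluate each candidate on input P=1, Q=0, R=0:
  G2 stuck-at-1: G1=0, G2=1 [stuck-at-1], G3=0 → 0 — eliminated
  G3 stuck-at-1: G1=0, G2=0, G3=1 [stuck-at-1] → 1 — matches
Only G3 stuck-at-1 reproduces the observed 1.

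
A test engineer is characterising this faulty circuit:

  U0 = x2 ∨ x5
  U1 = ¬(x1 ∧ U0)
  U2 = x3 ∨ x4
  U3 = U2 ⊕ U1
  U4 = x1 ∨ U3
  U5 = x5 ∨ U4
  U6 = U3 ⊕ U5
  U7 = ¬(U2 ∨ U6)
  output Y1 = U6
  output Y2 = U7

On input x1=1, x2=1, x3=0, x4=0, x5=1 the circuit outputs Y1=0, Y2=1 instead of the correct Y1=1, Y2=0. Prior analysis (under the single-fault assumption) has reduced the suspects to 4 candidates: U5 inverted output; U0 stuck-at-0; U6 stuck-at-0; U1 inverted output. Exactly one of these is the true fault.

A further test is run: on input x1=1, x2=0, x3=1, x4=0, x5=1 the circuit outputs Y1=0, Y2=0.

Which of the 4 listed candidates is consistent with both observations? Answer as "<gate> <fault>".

U6 stuck-at-0

Evaluate each candidate on input x1=1, x2=0, x3=1, x4=0, x5=1:
  U5 inverted output: U0=1, U1=0, U2=1, U3=1, U4=1, U5=0 [inverted output], U6=1, U7=0 → Y1=1, Y2=0 — eliminated
  U0 stuck-at-0: U0=0 [stuck-at-0], U1=1, U2=1, U3=0, U4=1, U5=1, U6=1, U7=0 → Y1=1, Y2=0 — eliminated
  U6 stuck-at-0: U0=1, U1=0, U2=1, U3=1, U4=1, U5=1, U6=0 [stuck-at-0], U7=0 → Y1=0, Y2=0 — matches
  U1 inverted output: U0=1, U1=1 [inverted output], U2=1, U3=0, U4=1, U5=1, U6=1, U7=0 → Y1=1, Y2=0 — eliminated
Only U6 stuck-at-0 reproduces the observed Y1=0, Y2=0.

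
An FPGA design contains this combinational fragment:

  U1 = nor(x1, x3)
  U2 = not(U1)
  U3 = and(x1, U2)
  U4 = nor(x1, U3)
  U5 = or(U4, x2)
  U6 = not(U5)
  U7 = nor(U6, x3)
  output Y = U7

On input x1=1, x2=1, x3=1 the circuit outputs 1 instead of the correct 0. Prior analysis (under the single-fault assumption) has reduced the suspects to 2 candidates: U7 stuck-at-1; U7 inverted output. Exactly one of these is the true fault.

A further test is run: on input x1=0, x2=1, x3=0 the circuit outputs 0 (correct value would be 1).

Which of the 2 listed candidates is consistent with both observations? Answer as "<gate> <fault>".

Evaluate each candidate on input x1=0, x2=1, x3=0:
  U7 stuck-at-1: U1=1, U2=0, U3=0, U4=1, U5=1, U6=0, U7=1 [stuck-at-1] → 1 — eliminated
  U7 inverted output: U1=1, U2=0, U3=0, U4=1, U5=1, U6=0, U7=0 [inverted output] → 0 — matches
Only U7 inverted output reproduces the observed 0.

U7 inverted output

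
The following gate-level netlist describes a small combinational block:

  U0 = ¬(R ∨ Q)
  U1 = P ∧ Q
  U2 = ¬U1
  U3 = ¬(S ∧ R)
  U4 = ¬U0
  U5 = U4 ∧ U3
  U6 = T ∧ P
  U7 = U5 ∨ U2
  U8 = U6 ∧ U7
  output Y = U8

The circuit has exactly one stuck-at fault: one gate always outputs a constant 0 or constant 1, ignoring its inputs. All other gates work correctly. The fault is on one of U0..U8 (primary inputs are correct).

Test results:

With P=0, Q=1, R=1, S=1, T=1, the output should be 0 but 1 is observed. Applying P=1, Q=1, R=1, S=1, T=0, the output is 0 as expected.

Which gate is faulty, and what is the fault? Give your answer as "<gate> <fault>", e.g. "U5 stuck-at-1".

Fault-free values for test 1 (P=0, Q=1, R=1, S=1, T=1): U0=0, U1=0, U2=1, U3=0, U4=1, U5=0, U6=0, U7=1, U8=0, giving Y=0. Observed 1.
Test 1: faults giving observed 1 are {U6 stuck-at-1, U8 stuck-at-1}.
Test 2 (P=1, Q=1, R=1, S=1, T=0): fault-free U0=0, U1=1, U2=0, U3=0, U4=1, U5=0, U6=0, U7=0, U8=0 → 0; observed 0. Eliminates U8 stuck-at-1.
Only U6 stuck-at-1 is consistent with every test.

U6 stuck-at-1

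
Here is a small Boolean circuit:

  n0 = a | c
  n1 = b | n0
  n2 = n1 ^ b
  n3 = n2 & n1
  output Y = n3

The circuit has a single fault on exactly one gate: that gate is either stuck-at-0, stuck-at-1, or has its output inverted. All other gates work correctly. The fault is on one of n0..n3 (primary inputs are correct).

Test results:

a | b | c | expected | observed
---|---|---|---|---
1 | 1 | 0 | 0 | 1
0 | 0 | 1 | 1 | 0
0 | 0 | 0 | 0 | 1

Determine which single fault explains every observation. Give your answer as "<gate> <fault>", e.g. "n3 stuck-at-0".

n3 inverted output

Fault-free values for test 1 (a=1, b=1, c=0): n0=1, n1=1, n2=0, n3=0, giving Y=0. Observed 1.
Test 1: faults giving observed 1 are {n2 stuck-at-1, n2 inverted output, n3 stuck-at-1, n3 inverted output}.
Test 2 (a=0, b=0, c=1): fault-free n0=1, n1=1, n2=1, n3=1 → 1; observed 0. Eliminates n2 stuck-at-1, n3 stuck-at-1.
Test 3 (a=0, b=0, c=0): fault-free n0=0, n1=0, n2=0, n3=0 → 0; observed 1. Eliminates n2 inverted output.
Only n3 inverted output is consistent with every test.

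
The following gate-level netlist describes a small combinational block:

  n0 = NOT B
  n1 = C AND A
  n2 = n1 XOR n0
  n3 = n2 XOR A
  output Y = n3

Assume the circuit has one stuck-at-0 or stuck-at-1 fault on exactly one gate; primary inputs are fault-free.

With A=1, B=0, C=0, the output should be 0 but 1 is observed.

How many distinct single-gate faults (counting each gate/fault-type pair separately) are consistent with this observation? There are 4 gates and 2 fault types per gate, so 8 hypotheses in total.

Fault-free: n0=1, n1=0, n2=1, n3=0 → 0. Observed 1.
  n0 stuck-at-0: output 1 ✓
  n0 stuck-at-1: output 0 ✗
  n1 stuck-at-0: output 0 ✗
  n1 stuck-at-1: output 1 ✓
  n2 stuck-at-0: output 1 ✓
  n2 stuck-at-1: output 0 ✗
  n3 stuck-at-0: output 0 ✗
  n3 stuck-at-1: output 1 ✓
Consistent faults: {n0 stuck-at-0, n1 stuck-at-1, n2 stuck-at-0, n3 stuck-at-1} — 4 in all.

4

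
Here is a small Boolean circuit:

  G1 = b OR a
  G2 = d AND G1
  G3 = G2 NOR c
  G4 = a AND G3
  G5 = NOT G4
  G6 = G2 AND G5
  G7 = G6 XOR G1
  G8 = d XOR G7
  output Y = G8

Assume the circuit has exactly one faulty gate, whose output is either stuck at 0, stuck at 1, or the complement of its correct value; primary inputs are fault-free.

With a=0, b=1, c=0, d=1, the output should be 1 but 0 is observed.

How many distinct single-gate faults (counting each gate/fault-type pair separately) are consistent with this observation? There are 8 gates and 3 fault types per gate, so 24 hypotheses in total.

Fault-free: G1=1, G2=1, G3=0, G4=0, G5=1, G6=1, G7=0, G8=1 → 1. Observed 0.
  G1: none of the 3 fault types match ✗
  G2: stuck-at-0, inverted output ✓; others ✗
  G3: none of the 3 fault types match ✗
  G4: stuck-at-1, inverted output ✓; others ✗
  G5: stuck-at-0, inverted output ✓; others ✗
  G6: stuck-at-0, inverted output ✓; others ✗
  G7: stuck-at-1, inverted output ✓; others ✗
  G8: stuck-at-0, inverted output ✓; others ✗
Consistent faults: {G2 stuck-at-0, G2 inverted output, G4 stuck-at-1, G4 inverted output, G5 stuck-at-0, G5 inverted output, G6 stuck-at-0, G6 inverted output, G7 stuck-at-1, G7 inverted output, G8 stuck-at-0, G8 inverted output} — 12 in all.

12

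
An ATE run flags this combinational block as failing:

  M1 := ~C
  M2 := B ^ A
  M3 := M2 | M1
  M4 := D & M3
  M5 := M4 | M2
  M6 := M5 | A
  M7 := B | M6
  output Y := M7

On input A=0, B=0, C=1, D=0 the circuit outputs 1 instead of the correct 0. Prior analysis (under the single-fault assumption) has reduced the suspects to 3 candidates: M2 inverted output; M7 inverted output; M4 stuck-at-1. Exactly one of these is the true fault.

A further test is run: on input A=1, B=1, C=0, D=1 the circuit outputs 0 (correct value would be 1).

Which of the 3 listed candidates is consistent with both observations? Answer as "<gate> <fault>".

M7 inverted output

Evaluate each candidate on input A=1, B=1, C=0, D=1:
  M2 inverted output: M1=1, M2=1 [inverted output], M3=1, M4=1, M5=1, M6=1, M7=1 → 1 — eliminated
  M7 inverted output: M1=1, M2=0, M3=1, M4=1, M5=1, M6=1, M7=0 [inverted output] → 0 — matches
  M4 stuck-at-1: M1=1, M2=0, M3=1, M4=1 [stuck-at-1], M5=1, M6=1, M7=1 → 1 — eliminated
Only M7 inverted output reproduces the observed 0.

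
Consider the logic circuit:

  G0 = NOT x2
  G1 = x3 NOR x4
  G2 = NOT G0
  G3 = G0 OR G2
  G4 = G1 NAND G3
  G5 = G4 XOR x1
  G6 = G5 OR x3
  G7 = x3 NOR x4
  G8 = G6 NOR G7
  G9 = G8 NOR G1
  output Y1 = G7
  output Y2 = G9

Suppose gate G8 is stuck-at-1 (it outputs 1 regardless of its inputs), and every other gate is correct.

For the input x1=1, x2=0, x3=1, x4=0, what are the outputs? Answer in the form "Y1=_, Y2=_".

Propagate with G8 forced: G0=1, G1=0, G2=0, G3=1, G4=1, G5=0, G6=1, G7=0, G8=1 [stuck-at-1], G9=0.
So the outputs are Y1=0, Y2=0. (Without the fault they would be Y1=0, Y2=1.)

Y1=0, Y2=0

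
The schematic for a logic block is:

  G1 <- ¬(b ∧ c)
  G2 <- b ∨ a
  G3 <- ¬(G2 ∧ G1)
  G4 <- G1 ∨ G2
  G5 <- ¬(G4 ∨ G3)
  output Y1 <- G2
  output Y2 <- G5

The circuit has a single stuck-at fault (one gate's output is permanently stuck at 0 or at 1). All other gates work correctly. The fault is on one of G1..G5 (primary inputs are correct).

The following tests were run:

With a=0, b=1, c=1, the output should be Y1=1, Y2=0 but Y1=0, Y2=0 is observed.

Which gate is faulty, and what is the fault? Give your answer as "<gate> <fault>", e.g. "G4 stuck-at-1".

G2 stuck-at-0

Fault-free values for test 1 (a=0, b=1, c=1): G1=0, G2=1, G3=1, G4=1, G5=0, giving Y1=1, Y2=0. Observed Y1=0, Y2=0.
Test 1: faults giving observed Y1=0, Y2=0 are {G2 stuck-at-0}.
Only G2 stuck-at-0 is consistent with every test.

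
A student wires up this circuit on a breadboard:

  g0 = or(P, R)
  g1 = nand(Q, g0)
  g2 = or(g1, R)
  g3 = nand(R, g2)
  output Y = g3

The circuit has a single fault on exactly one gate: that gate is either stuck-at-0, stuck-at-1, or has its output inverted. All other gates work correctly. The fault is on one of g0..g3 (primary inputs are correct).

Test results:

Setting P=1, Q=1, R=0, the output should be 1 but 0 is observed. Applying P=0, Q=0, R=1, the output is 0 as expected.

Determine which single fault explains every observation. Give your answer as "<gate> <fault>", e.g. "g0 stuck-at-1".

Fault-free values for test 1 (P=1, Q=1, R=0): g0=1, g1=0, g2=0, g3=1, giving Y=1. Observed 0.
Test 1: faults giving observed 0 are {g3 stuck-at-0, g3 inverted output}.
Test 2 (P=0, Q=0, R=1): fault-free g0=1, g1=1, g2=1, g3=0 → 0; observed 0. Eliminates g3 inverted output.
Only g3 stuck-at-0 is consistent with every test.

g3 stuck-at-0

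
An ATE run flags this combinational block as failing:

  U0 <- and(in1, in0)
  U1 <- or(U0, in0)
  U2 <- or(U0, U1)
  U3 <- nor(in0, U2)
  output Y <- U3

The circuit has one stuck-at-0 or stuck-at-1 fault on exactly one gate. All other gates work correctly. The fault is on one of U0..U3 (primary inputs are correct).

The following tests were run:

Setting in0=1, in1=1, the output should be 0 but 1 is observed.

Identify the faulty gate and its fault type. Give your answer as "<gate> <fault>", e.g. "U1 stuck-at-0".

U3 stuck-at-1

Fault-free values for test 1 (in0=1, in1=1): U0=1, U1=1, U2=1, U3=0, giving Y=0. Observed 1.
Test 1: faults giving observed 1 are {U3 stuck-at-1}.
Only U3 stuck-at-1 is consistent with every test.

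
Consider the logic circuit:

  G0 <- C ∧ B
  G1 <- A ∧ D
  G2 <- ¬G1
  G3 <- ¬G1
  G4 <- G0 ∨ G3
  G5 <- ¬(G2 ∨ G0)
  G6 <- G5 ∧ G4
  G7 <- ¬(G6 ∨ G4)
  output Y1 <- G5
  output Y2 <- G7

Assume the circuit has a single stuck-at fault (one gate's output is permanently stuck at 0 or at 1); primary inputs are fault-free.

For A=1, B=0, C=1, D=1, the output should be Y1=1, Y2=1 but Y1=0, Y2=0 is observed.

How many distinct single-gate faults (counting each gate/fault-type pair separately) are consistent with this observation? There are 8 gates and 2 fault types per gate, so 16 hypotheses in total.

2

Fault-free: G0=0, G1=1, G2=0, G3=0, G4=0, G5=1, G6=0, G7=1 → Y1=1, Y2=1. Observed Y1=0, Y2=0.
  G0: stuck-at-1 ✓; others ✗
  G1: stuck-at-0 ✓; others ✗
  G2: none of the 2 fault types match ✗
  G3: none of the 2 fault types match ✗
  G4: none of the 2 fault types match ✗
  G5: none of the 2 fault types match ✗
  G6: none of the 2 fault types match ✗
  G7: none of the 2 fault types match ✗
Consistent faults: {G0 stuck-at-1, G1 stuck-at-0} — 2 in all.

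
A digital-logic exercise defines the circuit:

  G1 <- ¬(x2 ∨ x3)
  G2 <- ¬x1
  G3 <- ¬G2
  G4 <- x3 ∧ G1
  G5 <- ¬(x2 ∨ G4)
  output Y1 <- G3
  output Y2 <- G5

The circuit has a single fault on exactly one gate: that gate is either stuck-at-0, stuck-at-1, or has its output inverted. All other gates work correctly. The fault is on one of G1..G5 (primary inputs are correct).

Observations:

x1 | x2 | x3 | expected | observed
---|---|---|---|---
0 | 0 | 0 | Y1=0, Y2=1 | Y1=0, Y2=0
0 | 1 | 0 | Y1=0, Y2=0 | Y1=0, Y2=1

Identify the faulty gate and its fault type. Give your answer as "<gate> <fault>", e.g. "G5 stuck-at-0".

Fault-free values for test 1 (x1=0, x2=0, x3=0): G1=1, G2=1, G3=0, G4=0, G5=1, giving Y1=0, Y2=1. Observed Y1=0, Y2=0.
Test 1: faults giving observed Y1=0, Y2=0 are {G4 stuck-at-1, G4 inverted output, G5 stuck-at-0, G5 inverted output}.
Test 2 (x1=0, x2=1, x3=0): fault-free G1=0, G2=1, G3=0, G4=0, G5=0 → Y1=0, Y2=0; observed Y1=0, Y2=1. Eliminates G4 stuck-at-1, G4 inverted output, G5 stuck-at-0.
Only G5 inverted output is consistent with every test.

G5 inverted output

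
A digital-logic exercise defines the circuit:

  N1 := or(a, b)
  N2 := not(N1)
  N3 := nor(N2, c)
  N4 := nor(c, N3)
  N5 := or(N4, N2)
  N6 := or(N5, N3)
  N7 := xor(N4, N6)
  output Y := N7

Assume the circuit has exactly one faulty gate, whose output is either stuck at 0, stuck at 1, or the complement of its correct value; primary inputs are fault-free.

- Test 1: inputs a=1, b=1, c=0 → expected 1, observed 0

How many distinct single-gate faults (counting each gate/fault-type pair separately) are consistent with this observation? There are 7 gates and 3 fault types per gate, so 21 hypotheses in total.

12

Fault-free: N1=1, N2=0, N3=1, N4=0, N5=0, N6=1, N7=1 → 1. Observed 0.
  N1: stuck-at-0, inverted output ✓; others ✗
  N2: stuck-at-1, inverted output ✓; others ✗
  N3: stuck-at-0, inverted output ✓; others ✗
  N4: stuck-at-1, inverted output ✓; others ✗
  N5: none of the 3 fault types match ✗
  N6: stuck-at-0, inverted output ✓; others ✗
  N7: stuck-at-0, inverted output ✓; others ✗
Consistent faults: {N1 stuck-at-0, N1 inverted output, N2 stuck-at-1, N2 inverted output, N3 stuck-at-0, N3 inverted output, N4 stuck-at-1, N4 inverted output, N6 stuck-at-0, N6 inverted output, N7 stuck-at-0, N7 inverted output} — 12 in all.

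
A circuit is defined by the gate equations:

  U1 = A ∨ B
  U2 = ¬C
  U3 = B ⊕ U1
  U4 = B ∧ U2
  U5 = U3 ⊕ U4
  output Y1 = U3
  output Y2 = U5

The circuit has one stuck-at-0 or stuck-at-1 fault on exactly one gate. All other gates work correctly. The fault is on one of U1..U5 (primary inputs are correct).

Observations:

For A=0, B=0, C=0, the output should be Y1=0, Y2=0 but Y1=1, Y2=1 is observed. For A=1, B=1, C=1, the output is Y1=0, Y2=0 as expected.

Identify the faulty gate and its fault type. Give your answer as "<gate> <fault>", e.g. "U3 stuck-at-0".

Fault-free values for test 1 (A=0, B=0, C=0): U1=0, U2=1, U3=0, U4=0, U5=0, giving Y1=0, Y2=0. Observed Y1=1, Y2=1.
Test 1: faults giving observed Y1=1, Y2=1 are {U1 stuck-at-1, U3 stuck-at-1}.
Test 2 (A=1, B=1, C=1): fault-free U1=1, U2=0, U3=0, U4=0, U5=0 → Y1=0, Y2=0; observed Y1=0, Y2=0. Eliminates U3 stuck-at-1.
Only U1 stuck-at-1 is consistent with every test.

U1 stuck-at-1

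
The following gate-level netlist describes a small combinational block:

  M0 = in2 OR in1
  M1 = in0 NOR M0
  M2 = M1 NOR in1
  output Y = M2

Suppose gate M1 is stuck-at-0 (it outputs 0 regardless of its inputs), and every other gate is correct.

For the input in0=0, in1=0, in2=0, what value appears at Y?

Propagate with M1 forced: M0=0, M1=0 [stuck-at-0], M2=1.
So Y = 1. (Without the fault it would be 0.)

1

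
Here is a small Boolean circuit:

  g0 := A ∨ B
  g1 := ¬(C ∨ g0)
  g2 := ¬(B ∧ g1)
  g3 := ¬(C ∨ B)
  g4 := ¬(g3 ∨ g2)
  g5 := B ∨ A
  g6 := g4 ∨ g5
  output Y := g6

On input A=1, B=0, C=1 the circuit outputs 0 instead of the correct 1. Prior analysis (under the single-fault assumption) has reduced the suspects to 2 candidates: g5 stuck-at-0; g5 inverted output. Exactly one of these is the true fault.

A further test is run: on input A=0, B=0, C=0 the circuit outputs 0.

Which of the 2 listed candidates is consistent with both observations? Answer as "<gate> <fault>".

Evaluate each candidate on input A=0, B=0, C=0:
  g5 stuck-at-0: g0=0, g1=1, g2=1, g3=1, g4=0, g5=0 [stuck-at-0], g6=0 → 0 — matches
  g5 inverted output: g0=0, g1=1, g2=1, g3=1, g4=0, g5=1 [inverted output], g6=1 → 1 — eliminated
Only g5 stuck-at-0 reproduces the observed 0.

g5 stuck-at-0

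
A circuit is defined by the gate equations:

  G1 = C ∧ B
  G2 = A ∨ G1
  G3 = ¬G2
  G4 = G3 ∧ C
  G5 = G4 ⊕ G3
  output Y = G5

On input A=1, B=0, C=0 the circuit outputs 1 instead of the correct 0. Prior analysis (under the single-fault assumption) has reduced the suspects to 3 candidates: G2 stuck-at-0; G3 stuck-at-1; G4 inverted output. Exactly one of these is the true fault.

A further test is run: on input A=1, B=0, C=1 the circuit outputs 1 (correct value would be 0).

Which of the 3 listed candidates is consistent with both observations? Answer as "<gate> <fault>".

G4 inverted output

Evaluate each candidate on input A=1, B=0, C=1:
  G2 stuck-at-0: G1=0, G2=0 [stuck-at-0], G3=1, G4=1, G5=0 → 0 — eliminated
  G3 stuck-at-1: G1=0, G2=1, G3=1 [stuck-at-1], G4=1, G5=0 → 0 — eliminated
  G4 inverted output: G1=0, G2=1, G3=0, G4=1 [inverted output], G5=1 → 1 — matches
Only G4 inverted output reproduces the observed 1.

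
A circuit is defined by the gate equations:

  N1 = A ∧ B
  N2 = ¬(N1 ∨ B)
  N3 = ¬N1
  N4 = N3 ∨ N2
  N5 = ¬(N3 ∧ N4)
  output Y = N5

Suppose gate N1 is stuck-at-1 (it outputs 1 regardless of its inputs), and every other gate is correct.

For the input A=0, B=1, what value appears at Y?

Propagate with N1 forced: N1=1 [stuck-at-1], N2=0, N3=0, N4=0, N5=1.
So Y = 1. (Without the fault it would be 0.)

1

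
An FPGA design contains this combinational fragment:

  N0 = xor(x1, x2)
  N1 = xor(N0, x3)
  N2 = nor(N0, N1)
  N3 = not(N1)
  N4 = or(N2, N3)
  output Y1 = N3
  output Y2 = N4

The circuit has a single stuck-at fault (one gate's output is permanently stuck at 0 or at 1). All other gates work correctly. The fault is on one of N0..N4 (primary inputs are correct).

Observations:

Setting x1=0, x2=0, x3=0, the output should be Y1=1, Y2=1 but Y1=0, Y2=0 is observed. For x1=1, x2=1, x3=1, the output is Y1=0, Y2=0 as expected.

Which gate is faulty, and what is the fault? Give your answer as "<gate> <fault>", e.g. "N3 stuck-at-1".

N1 stuck-at-1

Fault-free values for test 1 (x1=0, x2=0, x3=0): N0=0, N1=0, N2=1, N3=1, N4=1, giving Y1=1, Y2=1. Observed Y1=0, Y2=0.
Test 1: faults giving observed Y1=0, Y2=0 are {N0 stuck-at-1, N1 stuck-at-1}.
Test 2 (x1=1, x2=1, x3=1): fault-free N0=0, N1=1, N2=0, N3=0, N4=0 → Y1=0, Y2=0; observed Y1=0, Y2=0. Eliminates N0 stuck-at-1.
Only N1 stuck-at-1 is consistent with every test.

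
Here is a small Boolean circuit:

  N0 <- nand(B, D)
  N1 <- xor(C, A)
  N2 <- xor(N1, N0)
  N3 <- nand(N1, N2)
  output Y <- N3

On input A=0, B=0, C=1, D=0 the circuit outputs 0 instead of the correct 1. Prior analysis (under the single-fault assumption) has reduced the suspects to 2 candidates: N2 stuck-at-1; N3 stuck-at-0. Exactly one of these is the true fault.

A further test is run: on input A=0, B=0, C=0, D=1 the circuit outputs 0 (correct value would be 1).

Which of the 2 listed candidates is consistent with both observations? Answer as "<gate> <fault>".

N3 stuck-at-0

Evaluate each candidate on input A=0, B=0, C=0, D=1:
  N2 stuck-at-1: N0=1, N1=0, N2=1 [stuck-at-1], N3=1 → 1 — eliminated
  N3 stuck-at-0: N0=1, N1=0, N2=1, N3=0 [stuck-at-0] → 0 — matches
Only N3 stuck-at-0 reproduces the observed 0.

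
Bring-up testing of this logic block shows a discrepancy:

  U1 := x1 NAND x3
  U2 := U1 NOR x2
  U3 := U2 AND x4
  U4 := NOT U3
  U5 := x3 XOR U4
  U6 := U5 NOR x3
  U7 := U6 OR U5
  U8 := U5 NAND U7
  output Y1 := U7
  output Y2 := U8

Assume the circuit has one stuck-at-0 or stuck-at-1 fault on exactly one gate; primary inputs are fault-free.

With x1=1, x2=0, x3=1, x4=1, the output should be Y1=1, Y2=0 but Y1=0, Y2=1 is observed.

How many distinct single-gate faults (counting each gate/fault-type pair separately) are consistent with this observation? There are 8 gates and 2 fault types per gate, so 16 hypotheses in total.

6

Fault-free: U1=0, U2=1, U3=1, U4=0, U5=1, U6=0, U7=1, U8=0 → Y1=1, Y2=0. Observed Y1=0, Y2=1.
  U1: stuck-at-1 ✓; others ✗
  U2: stuck-at-0 ✓; others ✗
  U3: stuck-at-0 ✓; others ✗
  U4: stuck-at-1 ✓; others ✗
  U5: stuck-at-0 ✓; others ✗
  U6: none of the 2 fault types match ✗
  U7: stuck-at-0 ✓; others ✗
  U8: none of the 2 fault types match ✗
Consistent faults: {U1 stuck-at-1, U2 stuck-at-0, U3 stuck-at-0, U4 stuck-at-1, U5 stuck-at-0, U7 stuck-at-0} — 6 in all.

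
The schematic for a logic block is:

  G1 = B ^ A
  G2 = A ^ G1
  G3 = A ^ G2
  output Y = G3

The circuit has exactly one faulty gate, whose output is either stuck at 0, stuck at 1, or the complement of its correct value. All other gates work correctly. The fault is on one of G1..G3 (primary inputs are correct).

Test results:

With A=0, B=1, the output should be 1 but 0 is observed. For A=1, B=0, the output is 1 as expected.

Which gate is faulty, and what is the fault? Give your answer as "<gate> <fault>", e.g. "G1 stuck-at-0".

G2 stuck-at-0

Fault-free values for test 1 (A=0, B=1): G1=1, G2=1, G3=1, giving Y=1. Observed 0.
Test 1: faults giving observed 0 are {G1 stuck-at-0, G1 inverted output, G2 stuck-at-0, G2 inverted output, G3 stuck-at-0, G3 inverted output}.
Test 2 (A=1, B=0): fault-free G1=1, G2=0, G3=1 → 1; observed 1. Eliminates G1 stuck-at-0, G1 inverted output, G2 inverted output, G3 stuck-at-0, G3 inverted output.
Only G2 stuck-at-0 is consistent with every test.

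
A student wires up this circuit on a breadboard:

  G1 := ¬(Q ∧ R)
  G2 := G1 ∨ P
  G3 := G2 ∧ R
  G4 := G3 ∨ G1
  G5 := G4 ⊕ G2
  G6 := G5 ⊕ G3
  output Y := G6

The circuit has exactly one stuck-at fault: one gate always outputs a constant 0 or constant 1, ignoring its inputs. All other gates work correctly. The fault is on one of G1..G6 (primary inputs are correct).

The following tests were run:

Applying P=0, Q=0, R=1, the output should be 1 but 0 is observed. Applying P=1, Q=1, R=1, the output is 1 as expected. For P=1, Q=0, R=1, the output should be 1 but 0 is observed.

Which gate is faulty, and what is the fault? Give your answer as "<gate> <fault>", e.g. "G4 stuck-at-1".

G3 stuck-at-0

Fault-free values for test 1 (P=0, Q=0, R=1): G1=1, G2=1, G3=1, G4=1, G5=0, G6=1, giving Y=1. Observed 0.
Test 1: faults giving observed 0 are {G1 stuck-at-0, G3 stuck-at-0, G4 stuck-at-0, G5 stuck-at-1, G6 stuck-at-0}.
Test 2 (P=1, Q=1, R=1): fault-free G1=0, G2=1, G3=1, G4=1, G5=0, G6=1 → 1; observed 1. Eliminates G4 stuck-at-0, G5 stuck-at-1, G6 stuck-at-0.
Test 3 (P=1, Q=0, R=1): fault-free G1=1, G2=1, G3=1, G4=1, G5=0, G6=1 → 1; observed 0. Eliminates G1 stuck-at-0.
Only G3 stuck-at-0 is consistent with every test.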